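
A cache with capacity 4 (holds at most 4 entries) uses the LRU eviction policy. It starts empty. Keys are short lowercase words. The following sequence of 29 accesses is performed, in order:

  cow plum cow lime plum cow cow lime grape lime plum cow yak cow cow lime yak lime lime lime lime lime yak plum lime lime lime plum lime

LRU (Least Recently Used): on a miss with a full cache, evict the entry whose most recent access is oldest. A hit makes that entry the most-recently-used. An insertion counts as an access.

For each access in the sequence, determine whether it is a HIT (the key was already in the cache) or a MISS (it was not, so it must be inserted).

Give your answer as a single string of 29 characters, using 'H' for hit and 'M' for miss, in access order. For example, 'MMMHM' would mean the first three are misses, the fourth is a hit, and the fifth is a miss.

LRU simulation (capacity=4):
  1. access cow: MISS. Cache (LRU->MRU): [cow]
  2. access plum: MISS. Cache (LRU->MRU): [cow plum]
  3. access cow: HIT. Cache (LRU->MRU): [plum cow]
  4. access lime: MISS. Cache (LRU->MRU): [plum cow lime]
  5. access plum: HIT. Cache (LRU->MRU): [cow lime plum]
  6. access cow: HIT. Cache (LRU->MRU): [lime plum cow]
  7. access cow: HIT. Cache (LRU->MRU): [lime plum cow]
  8. access lime: HIT. Cache (LRU->MRU): [plum cow lime]
  9. access grape: MISS. Cache (LRU->MRU): [plum cow lime grape]
  10. access lime: HIT. Cache (LRU->MRU): [plum cow grape lime]
  11. access plum: HIT. Cache (LRU->MRU): [cow grape lime plum]
  12. access cow: HIT. Cache (LRU->MRU): [grape lime plum cow]
  13. access yak: MISS, evict grape. Cache (LRU->MRU): [lime plum cow yak]
  14. access cow: HIT. Cache (LRU->MRU): [lime plum yak cow]
  15. access cow: HIT. Cache (LRU->MRU): [lime plum yak cow]
  16. access lime: HIT. Cache (LRU->MRU): [plum yak cow lime]
  17. access yak: HIT. Cache (LRU->MRU): [plum cow lime yak]
  18. access lime: HIT. Cache (LRU->MRU): [plum cow yak lime]
  19. access lime: HIT. Cache (LRU->MRU): [plum cow yak lime]
  20. access lime: HIT. Cache (LRU->MRU): [plum cow yak lime]
  21. access lime: HIT. Cache (LRU->MRU): [plum cow yak lime]
  22. access lime: HIT. Cache (LRU->MRU): [plum cow yak lime]
  23. access yak: HIT. Cache (LRU->MRU): [plum cow lime yak]
  24. access plum: HIT. Cache (LRU->MRU): [cow lime yak plum]
  25. access lime: HIT. Cache (LRU->MRU): [cow yak plum lime]
  26. access lime: HIT. Cache (LRU->MRU): [cow yak plum lime]
  27. access lime: HIT. Cache (LRU->MRU): [cow yak plum lime]
  28. access plum: HIT. Cache (LRU->MRU): [cow yak lime plum]
  29. access lime: HIT. Cache (LRU->MRU): [cow yak plum lime]
Total: 24 hits, 5 misses, 1 evictions

Answer: MMHMHHHHMHHHMHHHHHHHHHHHHHHHH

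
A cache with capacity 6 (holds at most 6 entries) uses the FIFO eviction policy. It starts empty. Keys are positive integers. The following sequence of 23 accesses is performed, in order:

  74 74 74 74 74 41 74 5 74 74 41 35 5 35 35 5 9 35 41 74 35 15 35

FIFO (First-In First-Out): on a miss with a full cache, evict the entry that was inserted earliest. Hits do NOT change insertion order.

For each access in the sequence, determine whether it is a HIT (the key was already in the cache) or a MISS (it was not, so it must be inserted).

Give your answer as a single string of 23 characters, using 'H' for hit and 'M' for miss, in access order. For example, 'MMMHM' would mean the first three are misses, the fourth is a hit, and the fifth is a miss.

FIFO simulation (capacity=6):
  1. access 74: MISS. Cache (old->new): [74]
  2. access 74: HIT. Cache (old->new): [74]
  3. access 74: HIT. Cache (old->new): [74]
  4. access 74: HIT. Cache (old->new): [74]
  5. access 74: HIT. Cache (old->new): [74]
  6. access 41: MISS. Cache (old->new): [74 41]
  7. access 74: HIT. Cache (old->new): [74 41]
  8. access 5: MISS. Cache (old->new): [74 41 5]
  9. access 74: HIT. Cache (old->new): [74 41 5]
  10. access 74: HIT. Cache (old->new): [74 41 5]
  11. access 41: HIT. Cache (old->new): [74 41 5]
  12. access 35: MISS. Cache (old->new): [74 41 5 35]
  13. access 5: HIT. Cache (old->new): [74 41 5 35]
  14. access 35: HIT. Cache (old->new): [74 41 5 35]
  15. access 35: HIT. Cache (old->new): [74 41 5 35]
  16. access 5: HIT. Cache (old->new): [74 41 5 35]
  17. access 9: MISS. Cache (old->new): [74 41 5 35 9]
  18. access 35: HIT. Cache (old->new): [74 41 5 35 9]
  19. access 41: HIT. Cache (old->new): [74 41 5 35 9]
  20. access 74: HIT. Cache (old->new): [74 41 5 35 9]
  21. access 35: HIT. Cache (old->new): [74 41 5 35 9]
  22. access 15: MISS. Cache (old->new): [74 41 5 35 9 15]
  23. access 35: HIT. Cache (old->new): [74 41 5 35 9 15]
Total: 17 hits, 6 misses, 0 evictions

Answer: MHHHHMHMHHHMHHHHMHHHHMH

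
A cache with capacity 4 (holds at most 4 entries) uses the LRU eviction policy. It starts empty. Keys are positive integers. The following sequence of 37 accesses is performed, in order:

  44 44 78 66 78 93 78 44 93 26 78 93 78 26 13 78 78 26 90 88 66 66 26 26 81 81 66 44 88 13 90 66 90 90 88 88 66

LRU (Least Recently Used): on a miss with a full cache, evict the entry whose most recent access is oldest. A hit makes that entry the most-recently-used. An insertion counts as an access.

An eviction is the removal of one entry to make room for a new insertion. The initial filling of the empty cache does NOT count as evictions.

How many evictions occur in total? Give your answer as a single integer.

Answer: 11

Derivation:
LRU simulation (capacity=4):
  1. access 44: MISS. Cache (LRU->MRU): [44]
  2. access 44: HIT. Cache (LRU->MRU): [44]
  3. access 78: MISS. Cache (LRU->MRU): [44 78]
  4. access 66: MISS. Cache (LRU->MRU): [44 78 66]
  5. access 78: HIT. Cache (LRU->MRU): [44 66 78]
  6. access 93: MISS. Cache (LRU->MRU): [44 66 78 93]
  7. access 78: HIT. Cache (LRU->MRU): [44 66 93 78]
  8. access 44: HIT. Cache (LRU->MRU): [66 93 78 44]
  9. access 93: HIT. Cache (LRU->MRU): [66 78 44 93]
  10. access 26: MISS, evict 66. Cache (LRU->MRU): [78 44 93 26]
  11. access 78: HIT. Cache (LRU->MRU): [44 93 26 78]
  12. access 93: HIT. Cache (LRU->MRU): [44 26 78 93]
  13. access 78: HIT. Cache (LRU->MRU): [44 26 93 78]
  14. access 26: HIT. Cache (LRU->MRU): [44 93 78 26]
  15. access 13: MISS, evict 44. Cache (LRU->MRU): [93 78 26 13]
  16. access 78: HIT. Cache (LRU->MRU): [93 26 13 78]
  17. access 78: HIT. Cache (LRU->MRU): [93 26 13 78]
  18. access 26: HIT. Cache (LRU->MRU): [93 13 78 26]
  19. access 90: MISS, evict 93. Cache (LRU->MRU): [13 78 26 90]
  20. access 88: MISS, evict 13. Cache (LRU->MRU): [78 26 90 88]
  21. access 66: MISS, evict 78. Cache (LRU->MRU): [26 90 88 66]
  22. access 66: HIT. Cache (LRU->MRU): [26 90 88 66]
  23. access 26: HIT. Cache (LRU->MRU): [90 88 66 26]
  24. access 26: HIT. Cache (LRU->MRU): [90 88 66 26]
  25. access 81: MISS, evict 90. Cache (LRU->MRU): [88 66 26 81]
  26. access 81: HIT. Cache (LRU->MRU): [88 66 26 81]
  27. access 66: HIT. Cache (LRU->MRU): [88 26 81 66]
  28. access 44: MISS, evict 88. Cache (LRU->MRU): [26 81 66 44]
  29. access 88: MISS, evict 26. Cache (LRU->MRU): [81 66 44 88]
  30. access 13: MISS, evict 81. Cache (LRU->MRU): [66 44 88 13]
  31. access 90: MISS, evict 66. Cache (LRU->MRU): [44 88 13 90]
  32. access 66: MISS, evict 44. Cache (LRU->MRU): [88 13 90 66]
  33. access 90: HIT. Cache (LRU->MRU): [88 13 66 90]
  34. access 90: HIT. Cache (LRU->MRU): [88 13 66 90]
  35. access 88: HIT. Cache (LRU->MRU): [13 66 90 88]
  36. access 88: HIT. Cache (LRU->MRU): [13 66 90 88]
  37. access 66: HIT. Cache (LRU->MRU): [13 90 88 66]
Total: 22 hits, 15 misses, 11 evictions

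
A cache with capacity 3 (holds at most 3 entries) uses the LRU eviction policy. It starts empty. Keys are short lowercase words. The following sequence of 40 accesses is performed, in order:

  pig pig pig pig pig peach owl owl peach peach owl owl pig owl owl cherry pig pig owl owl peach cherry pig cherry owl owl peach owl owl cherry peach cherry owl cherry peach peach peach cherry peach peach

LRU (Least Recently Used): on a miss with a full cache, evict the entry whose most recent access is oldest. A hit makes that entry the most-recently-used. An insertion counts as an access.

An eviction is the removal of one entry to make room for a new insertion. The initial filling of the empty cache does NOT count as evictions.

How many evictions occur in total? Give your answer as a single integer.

Answer: 6

Derivation:
LRU simulation (capacity=3):
  1. access pig: MISS. Cache (LRU->MRU): [pig]
  2. access pig: HIT. Cache (LRU->MRU): [pig]
  3. access pig: HIT. Cache (LRU->MRU): [pig]
  4. access pig: HIT. Cache (LRU->MRU): [pig]
  5. access pig: HIT. Cache (LRU->MRU): [pig]
  6. access peach: MISS. Cache (LRU->MRU): [pig peach]
  7. access owl: MISS. Cache (LRU->MRU): [pig peach owl]
  8. access owl: HIT. Cache (LRU->MRU): [pig peach owl]
  9. access peach: HIT. Cache (LRU->MRU): [pig owl peach]
  10. access peach: HIT. Cache (LRU->MRU): [pig owl peach]
  11. access owl: HIT. Cache (LRU->MRU): [pig peach owl]
  12. access owl: HIT. Cache (LRU->MRU): [pig peach owl]
  13. access pig: HIT. Cache (LRU->MRU): [peach owl pig]
  14. access owl: HIT. Cache (LRU->MRU): [peach pig owl]
  15. access owl: HIT. Cache (LRU->MRU): [peach pig owl]
  16. access cherry: MISS, evict peach. Cache (LRU->MRU): [pig owl cherry]
  17. access pig: HIT. Cache (LRU->MRU): [owl cherry pig]
  18. access pig: HIT. Cache (LRU->MRU): [owl cherry pig]
  19. access owl: HIT. Cache (LRU->MRU): [cherry pig owl]
  20. access owl: HIT. Cache (LRU->MRU): [cherry pig owl]
  21. access peach: MISS, evict cherry. Cache (LRU->MRU): [pig owl peach]
  22. access cherry: MISS, evict pig. Cache (LRU->MRU): [owl peach cherry]
  23. access pig: MISS, evict owl. Cache (LRU->MRU): [peach cherry pig]
  24. access cherry: HIT. Cache (LRU->MRU): [peach pig cherry]
  25. access owl: MISS, evict peach. Cache (LRU->MRU): [pig cherry owl]
  26. access owl: HIT. Cache (LRU->MRU): [pig cherry owl]
  27. access peach: MISS, evict pig. Cache (LRU->MRU): [cherry owl peach]
  28. access owl: HIT. Cache (LRU->MRU): [cherry peach owl]
  29. access owl: HIT. Cache (LRU->MRU): [cherry peach owl]
  30. access cherry: HIT. Cache (LRU->MRU): [peach owl cherry]
  31. access peach: HIT. Cache (LRU->MRU): [owl cherry peach]
  32. access cherry: HIT. Cache (LRU->MRU): [owl peach cherry]
  33. access owl: HIT. Cache (LRU->MRU): [peach cherry owl]
  34. access cherry: HIT. Cache (LRU->MRU): [peach owl cherry]
  35. access peach: HIT. Cache (LRU->MRU): [owl cherry peach]
  36. access peach: HIT. Cache (LRU->MRU): [owl cherry peach]
  37. access peach: HIT. Cache (LRU->MRU): [owl cherry peach]
  38. access cherry: HIT. Cache (LRU->MRU): [owl peach cherry]
  39. access peach: HIT. Cache (LRU->MRU): [owl cherry peach]
  40. access peach: HIT. Cache (LRU->MRU): [owl cherry peach]
Total: 31 hits, 9 misses, 6 evictions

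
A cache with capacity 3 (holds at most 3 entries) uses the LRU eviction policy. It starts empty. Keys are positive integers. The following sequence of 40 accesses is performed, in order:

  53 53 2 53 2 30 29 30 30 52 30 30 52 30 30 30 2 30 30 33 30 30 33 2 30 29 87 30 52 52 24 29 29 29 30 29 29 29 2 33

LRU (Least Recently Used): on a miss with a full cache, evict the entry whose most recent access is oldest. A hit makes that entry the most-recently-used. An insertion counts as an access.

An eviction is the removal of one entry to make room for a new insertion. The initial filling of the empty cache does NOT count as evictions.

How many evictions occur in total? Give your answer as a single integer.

Answer: 12

Derivation:
LRU simulation (capacity=3):
  1. access 53: MISS. Cache (LRU->MRU): [53]
  2. access 53: HIT. Cache (LRU->MRU): [53]
  3. access 2: MISS. Cache (LRU->MRU): [53 2]
  4. access 53: HIT. Cache (LRU->MRU): [2 53]
  5. access 2: HIT. Cache (LRU->MRU): [53 2]
  6. access 30: MISS. Cache (LRU->MRU): [53 2 30]
  7. access 29: MISS, evict 53. Cache (LRU->MRU): [2 30 29]
  8. access 30: HIT. Cache (LRU->MRU): [2 29 30]
  9. access 30: HIT. Cache (LRU->MRU): [2 29 30]
  10. access 52: MISS, evict 2. Cache (LRU->MRU): [29 30 52]
  11. access 30: HIT. Cache (LRU->MRU): [29 52 30]
  12. access 30: HIT. Cache (LRU->MRU): [29 52 30]
  13. access 52: HIT. Cache (LRU->MRU): [29 30 52]
  14. access 30: HIT. Cache (LRU->MRU): [29 52 30]
  15. access 30: HIT. Cache (LRU->MRU): [29 52 30]
  16. access 30: HIT. Cache (LRU->MRU): [29 52 30]
  17. access 2: MISS, evict 29. Cache (LRU->MRU): [52 30 2]
  18. access 30: HIT. Cache (LRU->MRU): [52 2 30]
  19. access 30: HIT. Cache (LRU->MRU): [52 2 30]
  20. access 33: MISS, evict 52. Cache (LRU->MRU): [2 30 33]
  21. access 30: HIT. Cache (LRU->MRU): [2 33 30]
  22. access 30: HIT. Cache (LRU->MRU): [2 33 30]
  23. access 33: HIT. Cache (LRU->MRU): [2 30 33]
  24. access 2: HIT. Cache (LRU->MRU): [30 33 2]
  25. access 30: HIT. Cache (LRU->MRU): [33 2 30]
  26. access 29: MISS, evict 33. Cache (LRU->MRU): [2 30 29]
  27. access 87: MISS, evict 2. Cache (LRU->MRU): [30 29 87]
  28. access 30: HIT. Cache (LRU->MRU): [29 87 30]
  29. access 52: MISS, evict 29. Cache (LRU->MRU): [87 30 52]
  30. access 52: HIT. Cache (LRU->MRU): [87 30 52]
  31. access 24: MISS, evict 87. Cache (LRU->MRU): [30 52 24]
  32. access 29: MISS, evict 30. Cache (LRU->MRU): [52 24 29]
  33. access 29: HIT. Cache (LRU->MRU): [52 24 29]
  34. access 29: HIT. Cache (LRU->MRU): [52 24 29]
  35. access 30: MISS, evict 52. Cache (LRU->MRU): [24 29 30]
  36. access 29: HIT. Cache (LRU->MRU): [24 30 29]
  37. access 29: HIT. Cache (LRU->MRU): [24 30 29]
  38. access 29: HIT. Cache (LRU->MRU): [24 30 29]
  39. access 2: MISS, evict 24. Cache (LRU->MRU): [30 29 2]
  40. access 33: MISS, evict 30. Cache (LRU->MRU): [29 2 33]
Total: 25 hits, 15 misses, 12 evictions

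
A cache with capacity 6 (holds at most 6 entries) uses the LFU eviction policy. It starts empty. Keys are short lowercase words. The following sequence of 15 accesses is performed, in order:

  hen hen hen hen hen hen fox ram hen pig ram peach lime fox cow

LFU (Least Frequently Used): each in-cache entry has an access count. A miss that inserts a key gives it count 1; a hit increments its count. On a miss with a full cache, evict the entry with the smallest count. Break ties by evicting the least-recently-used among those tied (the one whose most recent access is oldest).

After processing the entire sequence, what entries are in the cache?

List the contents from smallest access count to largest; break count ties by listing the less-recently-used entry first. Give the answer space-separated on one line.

LFU simulation (capacity=6):
  1. access hen: MISS. Cache: [hen(c=1)]
  2. access hen: HIT, count now 2. Cache: [hen(c=2)]
  3. access hen: HIT, count now 3. Cache: [hen(c=3)]
  4. access hen: HIT, count now 4. Cache: [hen(c=4)]
  5. access hen: HIT, count now 5. Cache: [hen(c=5)]
  6. access hen: HIT, count now 6. Cache: [hen(c=6)]
  7. access fox: MISS. Cache: [fox(c=1) hen(c=6)]
  8. access ram: MISS. Cache: [fox(c=1) ram(c=1) hen(c=6)]
  9. access hen: HIT, count now 7. Cache: [fox(c=1) ram(c=1) hen(c=7)]
  10. access pig: MISS. Cache: [fox(c=1) ram(c=1) pig(c=1) hen(c=7)]
  11. access ram: HIT, count now 2. Cache: [fox(c=1) pig(c=1) ram(c=2) hen(c=7)]
  12. access peach: MISS. Cache: [fox(c=1) pig(c=1) peach(c=1) ram(c=2) hen(c=7)]
  13. access lime: MISS. Cache: [fox(c=1) pig(c=1) peach(c=1) lime(c=1) ram(c=2) hen(c=7)]
  14. access fox: HIT, count now 2. Cache: [pig(c=1) peach(c=1) lime(c=1) ram(c=2) fox(c=2) hen(c=7)]
  15. access cow: MISS, evict pig(c=1). Cache: [peach(c=1) lime(c=1) cow(c=1) ram(c=2) fox(c=2) hen(c=7)]
Total: 8 hits, 7 misses, 1 evictions

Answer: peach lime cow ram fox hen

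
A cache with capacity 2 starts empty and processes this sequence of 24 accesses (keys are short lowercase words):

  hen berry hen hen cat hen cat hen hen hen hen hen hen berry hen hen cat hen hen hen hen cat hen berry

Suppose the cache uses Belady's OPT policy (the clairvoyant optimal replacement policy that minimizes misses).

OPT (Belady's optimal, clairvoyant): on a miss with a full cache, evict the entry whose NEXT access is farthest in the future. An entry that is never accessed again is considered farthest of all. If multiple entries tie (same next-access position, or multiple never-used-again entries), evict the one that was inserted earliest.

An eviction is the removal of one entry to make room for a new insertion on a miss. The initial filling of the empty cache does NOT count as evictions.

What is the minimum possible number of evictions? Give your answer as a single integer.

Answer: 4

Derivation:
OPT (Belady) simulation (capacity=2):
  1. access hen: MISS. Cache: [hen]
  2. access berry: MISS. Cache: [hen berry]
  3. access hen: HIT. Next use of hen: step 4. Cache: [hen berry]
  4. access hen: HIT. Next use of hen: step 6. Cache: [hen berry]
  5. access cat: MISS, evict berry (next use: step 14). Cache: [hen cat]
  6. access hen: HIT. Next use of hen: step 8. Cache: [hen cat]
  7. access cat: HIT. Next use of cat: step 17. Cache: [hen cat]
  8. access hen: HIT. Next use of hen: step 9. Cache: [hen cat]
  9. access hen: HIT. Next use of hen: step 10. Cache: [hen cat]
  10. access hen: HIT. Next use of hen: step 11. Cache: [hen cat]
  11. access hen: HIT. Next use of hen: step 12. Cache: [hen cat]
  12. access hen: HIT. Next use of hen: step 13. Cache: [hen cat]
  13. access hen: HIT. Next use of hen: step 15. Cache: [hen cat]
  14. access berry: MISS, evict cat (next use: step 17). Cache: [hen berry]
  15. access hen: HIT. Next use of hen: step 16. Cache: [hen berry]
  16. access hen: HIT. Next use of hen: step 18. Cache: [hen berry]
  17. access cat: MISS, evict berry (next use: step 24). Cache: [hen cat]
  18. access hen: HIT. Next use of hen: step 19. Cache: [hen cat]
  19. access hen: HIT. Next use of hen: step 20. Cache: [hen cat]
  20. access hen: HIT. Next use of hen: step 21. Cache: [hen cat]
  21. access hen: HIT. Next use of hen: step 23. Cache: [hen cat]
  22. access cat: HIT. Next use of cat: never. Cache: [hen cat]
  23. access hen: HIT. Next use of hen: never. Cache: [hen cat]
  24. access berry: MISS, evict hen (next use: never). Cache: [cat berry]
Total: 18 hits, 6 misses, 4 evictions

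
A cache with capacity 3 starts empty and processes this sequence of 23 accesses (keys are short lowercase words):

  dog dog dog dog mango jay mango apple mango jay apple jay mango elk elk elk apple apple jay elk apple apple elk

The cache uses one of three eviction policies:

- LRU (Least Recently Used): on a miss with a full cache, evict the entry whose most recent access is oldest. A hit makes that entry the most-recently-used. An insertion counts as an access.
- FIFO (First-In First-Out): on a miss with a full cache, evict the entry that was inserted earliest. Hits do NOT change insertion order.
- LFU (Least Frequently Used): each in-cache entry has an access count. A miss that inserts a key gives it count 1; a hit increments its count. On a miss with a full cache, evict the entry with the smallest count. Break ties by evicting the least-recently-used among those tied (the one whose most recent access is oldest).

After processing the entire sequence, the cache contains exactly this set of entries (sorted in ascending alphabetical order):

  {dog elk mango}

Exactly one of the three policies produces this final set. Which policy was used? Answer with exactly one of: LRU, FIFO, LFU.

Simulating under each policy and comparing final sets:
  LRU: final set = {apple elk jay} -> differs
  FIFO: final set = {apple elk jay} -> differs
  LFU: final set = {dog elk mango} -> MATCHES target
Only LFU produces the target set.

Answer: LFU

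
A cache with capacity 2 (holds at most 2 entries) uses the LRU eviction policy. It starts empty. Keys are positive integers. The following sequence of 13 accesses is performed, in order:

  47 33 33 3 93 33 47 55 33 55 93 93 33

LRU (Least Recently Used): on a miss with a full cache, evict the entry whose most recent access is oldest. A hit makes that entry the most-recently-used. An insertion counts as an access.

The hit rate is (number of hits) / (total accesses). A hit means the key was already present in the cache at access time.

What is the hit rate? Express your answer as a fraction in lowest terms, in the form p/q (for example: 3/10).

LRU simulation (capacity=2):
  1. access 47: MISS. Cache (LRU->MRU): [47]
  2. access 33: MISS. Cache (LRU->MRU): [47 33]
  3. access 33: HIT. Cache (LRU->MRU): [47 33]
  4. access 3: MISS, evict 47. Cache (LRU->MRU): [33 3]
  5. access 93: MISS, evict 33. Cache (LRU->MRU): [3 93]
  6. access 33: MISS, evict 3. Cache (LRU->MRU): [93 33]
  7. access 47: MISS, evict 93. Cache (LRU->MRU): [33 47]
  8. access 55: MISS, evict 33. Cache (LRU->MRU): [47 55]
  9. access 33: MISS, evict 47. Cache (LRU->MRU): [55 33]
  10. access 55: HIT. Cache (LRU->MRU): [33 55]
  11. access 93: MISS, evict 33. Cache (LRU->MRU): [55 93]
  12. access 93: HIT. Cache (LRU->MRU): [55 93]
  13. access 33: MISS, evict 55. Cache (LRU->MRU): [93 33]
Total: 3 hits, 10 misses, 8 evictions

Hit rate = 3/13

Answer: 3/13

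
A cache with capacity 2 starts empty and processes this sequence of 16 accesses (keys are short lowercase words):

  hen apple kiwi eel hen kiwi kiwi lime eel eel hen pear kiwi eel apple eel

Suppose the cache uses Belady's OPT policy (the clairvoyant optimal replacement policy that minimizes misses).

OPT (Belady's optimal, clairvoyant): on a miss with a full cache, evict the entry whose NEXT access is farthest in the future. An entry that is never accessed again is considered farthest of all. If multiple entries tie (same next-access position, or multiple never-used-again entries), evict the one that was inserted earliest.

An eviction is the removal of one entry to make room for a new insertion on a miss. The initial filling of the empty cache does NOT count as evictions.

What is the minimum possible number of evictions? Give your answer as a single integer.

Answer: 8

Derivation:
OPT (Belady) simulation (capacity=2):
  1. access hen: MISS. Cache: [hen]
  2. access apple: MISS. Cache: [hen apple]
  3. access kiwi: MISS, evict apple (next use: step 15). Cache: [hen kiwi]
  4. access eel: MISS, evict kiwi (next use: step 6). Cache: [hen eel]
  5. access hen: HIT. Next use of hen: step 11. Cache: [hen eel]
  6. access kiwi: MISS, evict hen (next use: step 11). Cache: [eel kiwi]
  7. access kiwi: HIT. Next use of kiwi: step 13. Cache: [eel kiwi]
  8. access lime: MISS, evict kiwi (next use: step 13). Cache: [eel lime]
  9. access eel: HIT. Next use of eel: step 10. Cache: [eel lime]
  10. access eel: HIT. Next use of eel: step 14. Cache: [eel lime]
  11. access hen: MISS, evict lime (next use: never). Cache: [eel hen]
  12. access pear: MISS, evict hen (next use: never). Cache: [eel pear]
  13. access kiwi: MISS, evict pear (next use: never). Cache: [eel kiwi]
  14. access eel: HIT. Next use of eel: step 16. Cache: [eel kiwi]
  15. access apple: MISS, evict kiwi (next use: never). Cache: [eel apple]
  16. access eel: HIT. Next use of eel: never. Cache: [eel apple]
Total: 6 hits, 10 misses, 8 evictions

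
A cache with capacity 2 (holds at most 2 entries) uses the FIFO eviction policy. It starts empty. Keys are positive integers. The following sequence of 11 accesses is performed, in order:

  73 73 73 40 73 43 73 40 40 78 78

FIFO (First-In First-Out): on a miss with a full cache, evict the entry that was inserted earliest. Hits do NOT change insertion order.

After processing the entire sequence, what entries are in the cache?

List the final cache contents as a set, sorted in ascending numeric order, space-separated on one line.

Answer: 40 78

Derivation:
FIFO simulation (capacity=2):
  1. access 73: MISS. Cache (old->new): [73]
  2. access 73: HIT. Cache (old->new): [73]
  3. access 73: HIT. Cache (old->new): [73]
  4. access 40: MISS. Cache (old->new): [73 40]
  5. access 73: HIT. Cache (old->new): [73 40]
  6. access 43: MISS, evict 73. Cache (old->new): [40 43]
  7. access 73: MISS, evict 40. Cache (old->new): [43 73]
  8. access 40: MISS, evict 43. Cache (old->new): [73 40]
  9. access 40: HIT. Cache (old->new): [73 40]
  10. access 78: MISS, evict 73. Cache (old->new): [40 78]
  11. access 78: HIT. Cache (old->new): [40 78]
Total: 5 hits, 6 misses, 4 evictions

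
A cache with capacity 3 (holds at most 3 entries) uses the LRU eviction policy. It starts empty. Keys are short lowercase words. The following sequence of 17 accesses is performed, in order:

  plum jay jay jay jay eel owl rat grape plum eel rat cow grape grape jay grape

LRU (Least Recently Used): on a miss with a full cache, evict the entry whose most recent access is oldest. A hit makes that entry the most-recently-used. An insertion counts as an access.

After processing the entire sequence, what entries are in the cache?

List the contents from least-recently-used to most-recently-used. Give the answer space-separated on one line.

Answer: cow jay grape

Derivation:
LRU simulation (capacity=3):
  1. access plum: MISS. Cache (LRU->MRU): [plum]
  2. access jay: MISS. Cache (LRU->MRU): [plum jay]
  3. access jay: HIT. Cache (LRU->MRU): [plum jay]
  4. access jay: HIT. Cache (LRU->MRU): [plum jay]
  5. access jay: HIT. Cache (LRU->MRU): [plum jay]
  6. access eel: MISS. Cache (LRU->MRU): [plum jay eel]
  7. access owl: MISS, evict plum. Cache (LRU->MRU): [jay eel owl]
  8. access rat: MISS, evict jay. Cache (LRU->MRU): [eel owl rat]
  9. access grape: MISS, evict eel. Cache (LRU->MRU): [owl rat grape]
  10. access plum: MISS, evict owl. Cache (LRU->MRU): [rat grape plum]
  11. access eel: MISS, evict rat. Cache (LRU->MRU): [grape plum eel]
  12. access rat: MISS, evict grape. Cache (LRU->MRU): [plum eel rat]
  13. access cow: MISS, evict plum. Cache (LRU->MRU): [eel rat cow]
  14. access grape: MISS, evict eel. Cache (LRU->MRU): [rat cow grape]
  15. access grape: HIT. Cache (LRU->MRU): [rat cow grape]
  16. access jay: MISS, evict rat. Cache (LRU->MRU): [cow grape jay]
  17. access grape: HIT. Cache (LRU->MRU): [cow jay grape]
Total: 5 hits, 12 misses, 9 evictions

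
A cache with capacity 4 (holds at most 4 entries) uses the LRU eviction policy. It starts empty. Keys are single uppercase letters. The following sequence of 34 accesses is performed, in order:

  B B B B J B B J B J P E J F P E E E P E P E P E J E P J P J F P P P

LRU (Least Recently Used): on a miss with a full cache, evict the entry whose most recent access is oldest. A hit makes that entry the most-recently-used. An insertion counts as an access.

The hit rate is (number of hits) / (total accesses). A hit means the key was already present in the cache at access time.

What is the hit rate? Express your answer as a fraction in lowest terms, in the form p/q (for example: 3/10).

Answer: 29/34

Derivation:
LRU simulation (capacity=4):
  1. access B: MISS. Cache (LRU->MRU): [B]
  2. access B: HIT. Cache (LRU->MRU): [B]
  3. access B: HIT. Cache (LRU->MRU): [B]
  4. access B: HIT. Cache (LRU->MRU): [B]
  5. access J: MISS. Cache (LRU->MRU): [B J]
  6. access B: HIT. Cache (LRU->MRU): [J B]
  7. access B: HIT. Cache (LRU->MRU): [J B]
  8. access J: HIT. Cache (LRU->MRU): [B J]
  9. access B: HIT. Cache (LRU->MRU): [J B]
  10. access J: HIT. Cache (LRU->MRU): [B J]
  11. access P: MISS. Cache (LRU->MRU): [B J P]
  12. access E: MISS. Cache (LRU->MRU): [B J P E]
  13. access J: HIT. Cache (LRU->MRU): [B P E J]
  14. access F: MISS, evict B. Cache (LRU->MRU): [P E J F]
  15. access P: HIT. Cache (LRU->MRU): [E J F P]
  16. access E: HIT. Cache (LRU->MRU): [J F P E]
  17. access E: HIT. Cache (LRU->MRU): [J F P E]
  18. access E: HIT. Cache (LRU->MRU): [J F P E]
  19. access P: HIT. Cache (LRU->MRU): [J F E P]
  20. access E: HIT. Cache (LRU->MRU): [J F P E]
  21. access P: HIT. Cache (LRU->MRU): [J F E P]
  22. access E: HIT. Cache (LRU->MRU): [J F P E]
  23. access P: HIT. Cache (LRU->MRU): [J F E P]
  24. access E: HIT. Cache (LRU->MRU): [J F P E]
  25. access J: HIT. Cache (LRU->MRU): [F P E J]
  26. access E: HIT. Cache (LRU->MRU): [F P J E]
  27. access P: HIT. Cache (LRU->MRU): [F J E P]
  28. access J: HIT. Cache (LRU->MRU): [F E P J]
  29. access P: HIT. Cache (LRU->MRU): [F E J P]
  30. access J: HIT. Cache (LRU->MRU): [F E P J]
  31. access F: HIT. Cache (LRU->MRU): [E P J F]
  32. access P: HIT. Cache (LRU->MRU): [E J F P]
  33. access P: HIT. Cache (LRU->MRU): [E J F P]
  34. access P: HIT. Cache (LRU->MRU): [E J F P]
Total: 29 hits, 5 misses, 1 evictions

Hit rate = 29/34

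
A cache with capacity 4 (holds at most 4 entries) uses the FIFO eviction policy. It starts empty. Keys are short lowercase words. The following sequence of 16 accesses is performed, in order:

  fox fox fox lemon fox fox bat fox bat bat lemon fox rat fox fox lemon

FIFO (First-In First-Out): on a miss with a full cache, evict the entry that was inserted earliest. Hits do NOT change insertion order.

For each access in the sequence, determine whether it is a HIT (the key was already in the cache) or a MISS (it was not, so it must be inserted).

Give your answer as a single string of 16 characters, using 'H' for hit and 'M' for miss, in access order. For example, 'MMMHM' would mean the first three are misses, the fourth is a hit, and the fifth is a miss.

Answer: MHHMHHMHHHHHMHHH

Derivation:
FIFO simulation (capacity=4):
  1. access fox: MISS. Cache (old->new): [fox]
  2. access fox: HIT. Cache (old->new): [fox]
  3. access fox: HIT. Cache (old->new): [fox]
  4. access lemon: MISS. Cache (old->new): [fox lemon]
  5. access fox: HIT. Cache (old->new): [fox lemon]
  6. access fox: HIT. Cache (old->new): [fox lemon]
  7. access bat: MISS. Cache (old->new): [fox lemon bat]
  8. access fox: HIT. Cache (old->new): [fox lemon bat]
  9. access bat: HIT. Cache (old->new): [fox lemon bat]
  10. access bat: HIT. Cache (old->new): [fox lemon bat]
  11. access lemon: HIT. Cache (old->new): [fox lemon bat]
  12. access fox: HIT. Cache (old->new): [fox lemon bat]
  13. access rat: MISS. Cache (old->new): [fox lemon bat rat]
  14. access fox: HIT. Cache (old->new): [fox lemon bat rat]
  15. access fox: HIT. Cache (old->new): [fox lemon bat rat]
  16. access lemon: HIT. Cache (old->new): [fox lemon bat rat]
Total: 12 hits, 4 misses, 0 evictions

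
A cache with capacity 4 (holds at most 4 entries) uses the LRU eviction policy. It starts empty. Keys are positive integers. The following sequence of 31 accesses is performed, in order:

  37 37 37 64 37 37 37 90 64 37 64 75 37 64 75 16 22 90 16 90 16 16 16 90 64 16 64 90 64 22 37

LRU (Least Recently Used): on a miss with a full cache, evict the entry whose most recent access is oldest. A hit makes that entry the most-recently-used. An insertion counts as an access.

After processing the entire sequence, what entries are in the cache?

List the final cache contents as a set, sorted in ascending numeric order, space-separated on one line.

Answer: 22 37 64 90

Derivation:
LRU simulation (capacity=4):
  1. access 37: MISS. Cache (LRU->MRU): [37]
  2. access 37: HIT. Cache (LRU->MRU): [37]
  3. access 37: HIT. Cache (LRU->MRU): [37]
  4. access 64: MISS. Cache (LRU->MRU): [37 64]
  5. access 37: HIT. Cache (LRU->MRU): [64 37]
  6. access 37: HIT. Cache (LRU->MRU): [64 37]
  7. access 37: HIT. Cache (LRU->MRU): [64 37]
  8. access 90: MISS. Cache (LRU->MRU): [64 37 90]
  9. access 64: HIT. Cache (LRU->MRU): [37 90 64]
  10. access 37: HIT. Cache (LRU->MRU): [90 64 37]
  11. access 64: HIT. Cache (LRU->MRU): [90 37 64]
  12. access 75: MISS. Cache (LRU->MRU): [90 37 64 75]
  13. access 37: HIT. Cache (LRU->MRU): [90 64 75 37]
  14. access 64: HIT. Cache (LRU->MRU): [90 75 37 64]
  15. access 75: HIT. Cache (LRU->MRU): [90 37 64 75]
  16. access 16: MISS, evict 90. Cache (LRU->MRU): [37 64 75 16]
  17. access 22: MISS, evict 37. Cache (LRU->MRU): [64 75 16 22]
  18. access 90: MISS, evict 64. Cache (LRU->MRU): [75 16 22 90]
  19. access 16: HIT. Cache (LRU->MRU): [75 22 90 16]
  20. access 90: HIT. Cache (LRU->MRU): [75 22 16 90]
  21. access 16: HIT. Cache (LRU->MRU): [75 22 90 16]
  22. access 16: HIT. Cache (LRU->MRU): [75 22 90 16]
  23. access 16: HIT. Cache (LRU->MRU): [75 22 90 16]
  24. access 90: HIT. Cache (LRU->MRU): [75 22 16 90]
  25. access 64: MISS, evict 75. Cache (LRU->MRU): [22 16 90 64]
  26. access 16: HIT. Cache (LRU->MRU): [22 90 64 16]
  27. access 64: HIT. Cache (LRU->MRU): [22 90 16 64]
  28. access 90: HIT. Cache (LRU->MRU): [22 16 64 90]
  29. access 64: HIT. Cache (LRU->MRU): [22 16 90 64]
  30. access 22: HIT. Cache (LRU->MRU): [16 90 64 22]
  31. access 37: MISS, evict 16. Cache (LRU->MRU): [90 64 22 37]
Total: 22 hits, 9 misses, 5 evictions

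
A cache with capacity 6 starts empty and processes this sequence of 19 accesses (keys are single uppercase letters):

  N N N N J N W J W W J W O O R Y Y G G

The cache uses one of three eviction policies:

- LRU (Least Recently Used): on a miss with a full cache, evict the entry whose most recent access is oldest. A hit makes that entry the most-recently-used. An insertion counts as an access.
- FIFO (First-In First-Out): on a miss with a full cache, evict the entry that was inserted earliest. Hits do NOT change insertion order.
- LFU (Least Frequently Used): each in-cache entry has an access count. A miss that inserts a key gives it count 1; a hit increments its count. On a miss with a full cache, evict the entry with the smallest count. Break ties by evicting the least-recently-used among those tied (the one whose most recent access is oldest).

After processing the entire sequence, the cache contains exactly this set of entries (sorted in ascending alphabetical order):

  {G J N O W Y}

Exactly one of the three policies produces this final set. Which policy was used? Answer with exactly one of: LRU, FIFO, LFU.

Answer: LFU

Derivation:
Simulating under each policy and comparing final sets:
  LRU: final set = {G J O R W Y} -> differs
  FIFO: final set = {G J O R W Y} -> differs
  LFU: final set = {G J N O W Y} -> MATCHES target
Only LFU produces the target set.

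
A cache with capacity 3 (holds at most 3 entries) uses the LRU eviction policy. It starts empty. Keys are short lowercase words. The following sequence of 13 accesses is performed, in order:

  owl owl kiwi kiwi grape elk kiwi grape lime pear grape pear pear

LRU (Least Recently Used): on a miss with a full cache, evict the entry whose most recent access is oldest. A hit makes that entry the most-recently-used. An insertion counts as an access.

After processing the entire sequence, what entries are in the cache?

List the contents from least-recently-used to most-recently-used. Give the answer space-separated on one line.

LRU simulation (capacity=3):
  1. access owl: MISS. Cache (LRU->MRU): [owl]
  2. access owl: HIT. Cache (LRU->MRU): [owl]
  3. access kiwi: MISS. Cache (LRU->MRU): [owl kiwi]
  4. access kiwi: HIT. Cache (LRU->MRU): [owl kiwi]
  5. access grape: MISS. Cache (LRU->MRU): [owl kiwi grape]
  6. access elk: MISS, evict owl. Cache (LRU->MRU): [kiwi grape elk]
  7. access kiwi: HIT. Cache (LRU->MRU): [grape elk kiwi]
  8. access grape: HIT. Cache (LRU->MRU): [elk kiwi grape]
  9. access lime: MISS, evict elk. Cache (LRU->MRU): [kiwi grape lime]
  10. access pear: MISS, evict kiwi. Cache (LRU->MRU): [grape lime pear]
  11. access grape: HIT. Cache (LRU->MRU): [lime pear grape]
  12. access pear: HIT. Cache (LRU->MRU): [lime grape pear]
  13. access pear: HIT. Cache (LRU->MRU): [lime grape pear]
Total: 7 hits, 6 misses, 3 evictions

Answer: lime grape pear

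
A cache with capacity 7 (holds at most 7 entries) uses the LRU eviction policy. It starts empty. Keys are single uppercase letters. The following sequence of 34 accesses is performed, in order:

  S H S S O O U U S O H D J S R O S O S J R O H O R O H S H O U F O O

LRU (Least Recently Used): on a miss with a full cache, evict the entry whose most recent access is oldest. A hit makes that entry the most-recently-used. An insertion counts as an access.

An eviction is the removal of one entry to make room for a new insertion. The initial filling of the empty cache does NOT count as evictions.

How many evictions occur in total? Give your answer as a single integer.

LRU simulation (capacity=7):
  1. access S: MISS. Cache (LRU->MRU): [S]
  2. access H: MISS. Cache (LRU->MRU): [S H]
  3. access S: HIT. Cache (LRU->MRU): [H S]
  4. access S: HIT. Cache (LRU->MRU): [H S]
  5. access O: MISS. Cache (LRU->MRU): [H S O]
  6. access O: HIT. Cache (LRU->MRU): [H S O]
  7. access U: MISS. Cache (LRU->MRU): [H S O U]
  8. access U: HIT. Cache (LRU->MRU): [H S O U]
  9. access S: HIT. Cache (LRU->MRU): [H O U S]
  10. access O: HIT. Cache (LRU->MRU): [H U S O]
  11. access H: HIT. Cache (LRU->MRU): [U S O H]
  12. access D: MISS. Cache (LRU->MRU): [U S O H D]
  13. access J: MISS. Cache (LRU->MRU): [U S O H D J]
  14. access S: HIT. Cache (LRU->MRU): [U O H D J S]
  15. access R: MISS. Cache (LRU->MRU): [U O H D J S R]
  16. access O: HIT. Cache (LRU->MRU): [U H D J S R O]
  17. access S: HIT. Cache (LRU->MRU): [U H D J R O S]
  18. access O: HIT. Cache (LRU->MRU): [U H D J R S O]
  19. access S: HIT. Cache (LRU->MRU): [U H D J R O S]
  20. access J: HIT. Cache (LRU->MRU): [U H D R O S J]
  21. access R: HIT. Cache (LRU->MRU): [U H D O S J R]
  22. access O: HIT. Cache (LRU->MRU): [U H D S J R O]
  23. access H: HIT. Cache (LRU->MRU): [U D S J R O H]
  24. access O: HIT. Cache (LRU->MRU): [U D S J R H O]
  25. access R: HIT. Cache (LRU->MRU): [U D S J H O R]
  26. access O: HIT. Cache (LRU->MRU): [U D S J H R O]
  27. access H: HIT. Cache (LRU->MRU): [U D S J R O H]
  28. access S: HIT. Cache (LRU->MRU): [U D J R O H S]
  29. access H: HIT. Cache (LRU->MRU): [U D J R O S H]
  30. access O: HIT. Cache (LRU->MRU): [U D J R S H O]
  31. access U: HIT. Cache (LRU->MRU): [D J R S H O U]
  32. access F: MISS, evict D. Cache (LRU->MRU): [J R S H O U F]
  33. access O: HIT. Cache (LRU->MRU): [J R S H U F O]
  34. access O: HIT. Cache (LRU->MRU): [J R S H U F O]
Total: 26 hits, 8 misses, 1 evictions

Answer: 1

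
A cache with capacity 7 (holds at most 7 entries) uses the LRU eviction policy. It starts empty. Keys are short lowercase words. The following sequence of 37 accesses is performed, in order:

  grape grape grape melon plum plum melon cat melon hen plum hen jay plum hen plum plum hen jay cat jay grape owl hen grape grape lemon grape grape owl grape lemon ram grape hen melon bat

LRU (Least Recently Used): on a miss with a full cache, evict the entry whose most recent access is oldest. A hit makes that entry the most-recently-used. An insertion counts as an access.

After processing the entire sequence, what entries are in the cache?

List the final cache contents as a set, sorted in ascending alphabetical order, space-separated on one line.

LRU simulation (capacity=7):
  1. access grape: MISS. Cache (LRU->MRU): [grape]
  2. access grape: HIT. Cache (LRU->MRU): [grape]
  3. access grape: HIT. Cache (LRU->MRU): [grape]
  4. access melon: MISS. Cache (LRU->MRU): [grape melon]
  5. access plum: MISS. Cache (LRU->MRU): [grape melon plum]
  6. access plum: HIT. Cache (LRU->MRU): [grape melon plum]
  7. access melon: HIT. Cache (LRU->MRU): [grape plum melon]
  8. access cat: MISS. Cache (LRU->MRU): [grape plum melon cat]
  9. access melon: HIT. Cache (LRU->MRU): [grape plum cat melon]
  10. access hen: MISS. Cache (LRU->MRU): [grape plum cat melon hen]
  11. access plum: HIT. Cache (LRU->MRU): [grape cat melon hen plum]
  12. access hen: HIT. Cache (LRU->MRU): [grape cat melon plum hen]
  13. access jay: MISS. Cache (LRU->MRU): [grape cat melon plum hen jay]
  14. access plum: HIT. Cache (LRU->MRU): [grape cat melon hen jay plum]
  15. access hen: HIT. Cache (LRU->MRU): [grape cat melon jay plum hen]
  16. access plum: HIT. Cache (LRU->MRU): [grape cat melon jay hen plum]
  17. access plum: HIT. Cache (LRU->MRU): [grape cat melon jay hen plum]
  18. access hen: HIT. Cache (LRU->MRU): [grape cat melon jay plum hen]
  19. access jay: HIT. Cache (LRU->MRU): [grape cat melon plum hen jay]
  20. access cat: HIT. Cache (LRU->MRU): [grape melon plum hen jay cat]
  21. access jay: HIT. Cache (LRU->MRU): [grape melon plum hen cat jay]
  22. access grape: HIT. Cache (LRU->MRU): [melon plum hen cat jay grape]
  23. access owl: MISS. Cache (LRU->MRU): [melon plum hen cat jay grape owl]
  24. access hen: HIT. Cache (LRU->MRU): [melon plum cat jay grape owl hen]
  25. access grape: HIT. Cache (LRU->MRU): [melon plum cat jay owl hen grape]
  26. access grape: HIT. Cache (LRU->MRU): [melon plum cat jay owl hen grape]
  27. access lemon: MISS, evict melon. Cache (LRU->MRU): [plum cat jay owl hen grape lemon]
  28. access grape: HIT. Cache (LRU->MRU): [plum cat jay owl hen lemon grape]
  29. access grape: HIT. Cache (LRU->MRU): [plum cat jay owl hen lemon grape]
  30. access owl: HIT. Cache (LRU->MRU): [plum cat jay hen lemon grape owl]
  31. access grape: HIT. Cache (LRU->MRU): [plum cat jay hen lemon owl grape]
  32. access lemon: HIT. Cache (LRU->MRU): [plum cat jay hen owl grape lemon]
  33. access ram: MISS, evict plum. Cache (LRU->MRU): [cat jay hen owl grape lemon ram]
  34. access grape: HIT. Cache (LRU->MRU): [cat jay hen owl lemon ram grape]
  35. access hen: HIT. Cache (LRU->MRU): [cat jay owl lemon ram grape hen]
  36. access melon: MISS, evict cat. Cache (LRU->MRU): [jay owl lemon ram grape hen melon]
  37. access bat: MISS, evict jay. Cache (LRU->MRU): [owl lemon ram grape hen melon bat]
Total: 26 hits, 11 misses, 4 evictions

Answer: bat grape hen lemon melon owl ram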